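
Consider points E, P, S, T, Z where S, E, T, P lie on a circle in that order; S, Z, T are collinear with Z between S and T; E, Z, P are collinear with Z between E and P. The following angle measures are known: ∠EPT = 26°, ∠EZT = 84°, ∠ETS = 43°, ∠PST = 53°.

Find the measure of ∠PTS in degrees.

∠PTS = 58°

1. ∠EST = 26°  [same arc ET]
2. ∠EZS = 96°  [linear pair at Z on ST]
3. ∠PES = 58°  [△SZE]
4. ∠PTS = 58°  [same arc SP]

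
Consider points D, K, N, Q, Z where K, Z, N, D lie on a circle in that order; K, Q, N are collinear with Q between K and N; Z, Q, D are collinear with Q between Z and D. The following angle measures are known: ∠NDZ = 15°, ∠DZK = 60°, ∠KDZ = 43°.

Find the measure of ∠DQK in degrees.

∠DQK = 75°

1. ∠DNK = 60°  [same arc KD]
2. ∠DQN = 105°  [△NQD]
3. ∠DQK = 75°  [linear pair at Q on KN]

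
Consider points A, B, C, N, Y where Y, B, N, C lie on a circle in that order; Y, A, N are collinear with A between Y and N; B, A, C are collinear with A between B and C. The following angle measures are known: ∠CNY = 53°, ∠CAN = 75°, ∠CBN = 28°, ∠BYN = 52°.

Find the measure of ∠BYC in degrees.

∠BYC = 80°

1. ∠BCN = 52°  [△NAC]
2. ∠BNC = 100°  [△BNC]
3. ∠BYC = 80°  [cyclic YBNC, opposite ∠Y+∠N]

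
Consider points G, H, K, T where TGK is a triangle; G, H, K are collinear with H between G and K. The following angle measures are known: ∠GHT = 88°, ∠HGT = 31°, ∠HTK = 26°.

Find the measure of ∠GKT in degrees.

∠GKT = 62°

1. ∠KHT = 92°  [linear pair at H on GK]
2. ∠HKT = 62°  [△THK]
3. ∠GKT = 62°  [H on ray KG]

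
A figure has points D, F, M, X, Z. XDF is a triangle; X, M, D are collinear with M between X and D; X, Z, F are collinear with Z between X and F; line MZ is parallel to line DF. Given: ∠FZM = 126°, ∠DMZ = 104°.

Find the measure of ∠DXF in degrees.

∠DXF = 50°

1. ∠MZX = 54°  [linear pair at Z on XF]
2. ∠XMZ = 76°  [linear pair at M on XD]
3. ∠MXZ = 50°  [△XMZ]
4. ∠DXF = 50°  [M on XD, Z on XF]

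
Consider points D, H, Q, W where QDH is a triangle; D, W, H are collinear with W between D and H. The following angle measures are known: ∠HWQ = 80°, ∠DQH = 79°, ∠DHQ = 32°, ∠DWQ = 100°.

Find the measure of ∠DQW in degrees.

∠DQW = 11°

1. ∠HDQ = 69°  [△QDH]
2. ∠QDW = 69°  [W on ray DH]
3. ∠DQW = 11°  [△QDW]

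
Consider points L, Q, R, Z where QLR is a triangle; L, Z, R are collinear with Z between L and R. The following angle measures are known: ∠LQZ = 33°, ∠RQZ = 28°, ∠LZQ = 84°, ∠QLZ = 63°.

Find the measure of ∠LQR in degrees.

1. ∠QZR = 96°  [linear pair at Z on LR]
2. ∠QLR = 63°  [Z on ray LR]
3. ∠QRZ = 56°  [△QZR]
4. ∠LRQ = 56°  [Z on ray RL]
5. ∠LQR = 61°  [△QLR]

∠LQR = 61°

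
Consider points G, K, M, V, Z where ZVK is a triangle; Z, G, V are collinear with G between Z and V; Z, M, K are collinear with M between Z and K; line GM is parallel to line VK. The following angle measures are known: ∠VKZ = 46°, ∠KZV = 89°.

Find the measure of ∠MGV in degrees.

1. ∠KVZ = 45°  [△ZVK]
2. ∠MGZ = 45°  [GM∥VK, corresponding at G]
3. ∠MGV = 135°  [linear pair at G on ZV]

∠MGV = 135°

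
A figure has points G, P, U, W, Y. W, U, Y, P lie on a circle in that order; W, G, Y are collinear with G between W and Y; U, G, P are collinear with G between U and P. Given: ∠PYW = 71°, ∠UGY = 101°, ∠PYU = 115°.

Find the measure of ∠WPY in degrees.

1. ∠PUW = 71°  [same arc WP]
2. ∠PGW = 101°  [vertical angles at G]
3. ∠PWU = 65°  [cyclic WUYP, opposite ∠W+∠Y]
4. ∠UPW = 44°  [△WUP]
5. ∠PWY = 35°  [△WGP]
6. ∠WPY = 74°  [△WYP]

∠WPY = 74°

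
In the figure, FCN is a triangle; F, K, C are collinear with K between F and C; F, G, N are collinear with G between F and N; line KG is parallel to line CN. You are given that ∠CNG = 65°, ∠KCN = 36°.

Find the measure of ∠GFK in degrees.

∠GFK = 79°

1. ∠CNF = 65°  [G on ray NF]
2. ∠FCN = 36°  [K on ray CF]
3. ∠CFN = 79°  [△FCN]
4. ∠GFK = 79°  [K on FC, G on FN]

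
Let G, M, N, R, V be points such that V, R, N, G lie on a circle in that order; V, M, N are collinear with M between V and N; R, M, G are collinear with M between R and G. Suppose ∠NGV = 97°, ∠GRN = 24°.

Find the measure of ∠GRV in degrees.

∠GRV = 59°

1. ∠GVN = 24°  [same arc NG]
2. ∠GNV = 59°  [△VNG]
3. ∠GRV = 59°  [same arc VG]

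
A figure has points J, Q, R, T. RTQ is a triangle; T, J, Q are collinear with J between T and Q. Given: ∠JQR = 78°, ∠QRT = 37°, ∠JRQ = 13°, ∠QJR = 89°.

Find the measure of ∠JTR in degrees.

1. ∠RQT = 78°  [J on ray QT]
2. ∠QTR = 65°  [△RTQ]
3. ∠JTR = 65°  [J on ray TQ]

∠JTR = 65°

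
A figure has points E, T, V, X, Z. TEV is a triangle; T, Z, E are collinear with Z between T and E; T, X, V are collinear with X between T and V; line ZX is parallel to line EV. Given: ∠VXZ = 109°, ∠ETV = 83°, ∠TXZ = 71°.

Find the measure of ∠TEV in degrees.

1. ∠XTZ = 83°  [Z on TE, X on TV]
2. ∠TZX = 26°  [△TZX]
3. ∠TEV = 26°  [ZX∥EV, corresponding at Z]

∠TEV = 26°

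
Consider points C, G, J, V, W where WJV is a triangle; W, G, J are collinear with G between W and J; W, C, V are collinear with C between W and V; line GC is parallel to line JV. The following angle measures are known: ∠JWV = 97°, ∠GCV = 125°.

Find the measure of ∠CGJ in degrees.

∠CGJ = 152°

1. ∠CWG = 97°  [G on WJ, C on WV]
2. ∠GCW = 55°  [linear pair at C on WV]
3. ∠CGW = 28°  [△WGC]
4. ∠CGJ = 152°  [linear pair at G on WJ]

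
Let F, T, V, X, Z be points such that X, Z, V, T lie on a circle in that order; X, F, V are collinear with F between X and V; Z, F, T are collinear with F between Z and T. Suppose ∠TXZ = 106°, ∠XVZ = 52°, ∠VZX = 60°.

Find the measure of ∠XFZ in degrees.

1. ∠XTZ = 52°  [same arc XZ]
2. ∠VXZ = 68°  [△XZV]
3. ∠TZX = 22°  [△XZT]
4. ∠XFZ = 90°  [△XFZ]

∠XFZ = 90°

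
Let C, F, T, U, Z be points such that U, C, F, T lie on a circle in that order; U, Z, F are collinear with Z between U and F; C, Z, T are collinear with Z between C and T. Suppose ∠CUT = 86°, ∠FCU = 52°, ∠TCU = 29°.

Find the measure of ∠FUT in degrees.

1. ∠FTU = 128°  [cyclic UCFT, opposite ∠C+∠T]
2. ∠TFU = 29°  [same arc UT]
3. ∠FUT = 23°  [△UFT]

∠FUT = 23°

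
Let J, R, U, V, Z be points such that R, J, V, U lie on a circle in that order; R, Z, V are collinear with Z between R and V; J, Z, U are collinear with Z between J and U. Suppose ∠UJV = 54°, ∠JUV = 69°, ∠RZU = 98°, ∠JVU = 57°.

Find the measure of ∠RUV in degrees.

∠RUV = 97°

1. ∠URV = 54°  [same arc VU]
2. ∠UZV = 82°  [linear pair at Z on RV]
3. ∠RVU = 29°  [△VZU]
4. ∠RUV = 97°  [△RVU]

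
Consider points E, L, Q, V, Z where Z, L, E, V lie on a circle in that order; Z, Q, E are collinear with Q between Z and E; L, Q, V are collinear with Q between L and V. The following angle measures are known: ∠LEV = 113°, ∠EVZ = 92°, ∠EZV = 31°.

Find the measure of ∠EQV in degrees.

∠EQV = 87°

1. ∠VEZ = 57°  [△ZEV]
2. ∠ELV = 31°  [same arc EV]
3. ∠EVL = 36°  [△LEV]
4. ∠EQV = 87°  [△EQV]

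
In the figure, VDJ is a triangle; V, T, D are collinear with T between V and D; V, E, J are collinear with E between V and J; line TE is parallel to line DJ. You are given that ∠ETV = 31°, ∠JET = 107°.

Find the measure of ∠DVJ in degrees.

1. ∠TEV = 73°  [linear pair at E on VJ]
2. ∠EVT = 76°  [△VTE]
3. ∠DVJ = 76°  [T on VD, E on VJ]

∠DVJ = 76°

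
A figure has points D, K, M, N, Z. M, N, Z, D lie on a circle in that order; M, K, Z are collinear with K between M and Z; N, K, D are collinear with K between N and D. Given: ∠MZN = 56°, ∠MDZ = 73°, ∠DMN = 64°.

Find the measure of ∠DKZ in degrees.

1. ∠MDN = 56°  [same arc MN]
2. ∠MNZ = 107°  [cyclic MNZD, opposite ∠N+∠D]
3. ∠DNM = 60°  [△MND]
4. ∠NMZ = 17°  [△MNZ]
5. ∠DZM = 60°  [same arc MD]
6. ∠NDZ = 17°  [same arc NZ]
7. ∠DKZ = 103°  [△ZKD]

∠DKZ = 103°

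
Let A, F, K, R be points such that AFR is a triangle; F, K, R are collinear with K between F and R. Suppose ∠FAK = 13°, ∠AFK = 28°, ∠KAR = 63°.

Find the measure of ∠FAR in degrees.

1. ∠AKF = 139°  [△AFK]
2. ∠AFR = 28°  [K on ray FR]
3. ∠AKR = 41°  [linear pair at K on FR]
4. ∠ARK = 76°  [△AKR]
5. ∠ARF = 76°  [K on ray RF]
6. ∠FAR = 76°  [△AFR]

∠FAR = 76°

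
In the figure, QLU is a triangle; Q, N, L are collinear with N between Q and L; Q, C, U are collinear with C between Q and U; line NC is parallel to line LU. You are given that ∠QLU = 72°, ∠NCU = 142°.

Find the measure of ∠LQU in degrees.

∠LQU = 70°

1. ∠CNQ = 72°  [NC∥LU, corresponding at N]
2. ∠NCQ = 38°  [linear pair at C on QU]
3. ∠CQN = 70°  [△QNC]
4. ∠LQU = 70°  [N on QL, C on QU]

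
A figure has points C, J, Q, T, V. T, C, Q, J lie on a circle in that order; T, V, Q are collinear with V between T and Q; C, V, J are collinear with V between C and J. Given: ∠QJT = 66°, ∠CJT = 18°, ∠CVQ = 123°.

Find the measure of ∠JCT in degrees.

∠JCT = 75°

1. ∠QCT = 114°  [cyclic TCQJ, opposite ∠C+∠J]
2. ∠CQT = 18°  [same arc TC]
3. ∠CVT = 57°  [linear pair at V on TQ]
4. ∠CTQ = 48°  [△TCQ]
5. ∠JCT = 75°  [△TVC]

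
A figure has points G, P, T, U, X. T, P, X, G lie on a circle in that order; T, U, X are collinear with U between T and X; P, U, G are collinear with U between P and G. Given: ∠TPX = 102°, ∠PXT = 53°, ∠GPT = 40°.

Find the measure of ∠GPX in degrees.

1. ∠TGX = 78°  [cyclic TPXG, opposite ∠P+∠G]
2. ∠GXT = 40°  [same arc TG]
3. ∠GTX = 62°  [△TXG]
4. ∠GPX = 62°  [same arc XG]

∠GPX = 62°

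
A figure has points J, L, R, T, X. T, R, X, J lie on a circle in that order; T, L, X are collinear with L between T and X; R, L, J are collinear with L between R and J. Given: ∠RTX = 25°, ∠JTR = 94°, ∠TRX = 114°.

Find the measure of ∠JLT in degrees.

1. ∠RJX = 25°  [same arc RX]
2. ∠RXT = 41°  [△TRX]
3. ∠JXR = 86°  [cyclic TRXJ, opposite ∠T+∠X]
4. ∠JRX = 69°  [△RXJ]
5. ∠RJT = 41°  [same arc TR]
6. ∠JTX = 69°  [same arc XJ]
7. ∠JLT = 70°  [△TLJ]

∠JLT = 70°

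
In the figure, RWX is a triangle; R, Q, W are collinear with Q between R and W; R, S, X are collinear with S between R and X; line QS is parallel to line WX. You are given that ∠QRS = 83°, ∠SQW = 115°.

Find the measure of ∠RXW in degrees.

∠RXW = 32°

1. ∠RQS = 65°  [linear pair at Q on RW]
2. ∠QSR = 32°  [△RQS]
3. ∠RXW = 32°  [QS∥WX, corresponding at S]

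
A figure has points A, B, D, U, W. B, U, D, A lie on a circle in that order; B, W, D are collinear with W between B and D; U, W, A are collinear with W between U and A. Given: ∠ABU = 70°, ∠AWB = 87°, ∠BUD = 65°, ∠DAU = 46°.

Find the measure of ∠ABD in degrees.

1. ∠AWD = 93°  [linear pair at W on BD]
2. ∠BAD = 115°  [cyclic BUDA, opposite ∠U+∠A]
3. ∠ADB = 41°  [△DWA]
4. ∠ABD = 24°  [△BDA]

∠ABD = 24°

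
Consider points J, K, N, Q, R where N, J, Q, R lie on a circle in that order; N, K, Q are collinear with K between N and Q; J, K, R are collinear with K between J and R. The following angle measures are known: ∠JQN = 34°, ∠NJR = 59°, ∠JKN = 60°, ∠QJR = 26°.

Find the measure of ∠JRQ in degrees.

1. ∠NQR = 59°  [same arc NR]
2. ∠QKR = 60°  [vertical angles at K]
3. ∠JRQ = 61°  [△QKR]

∠JRQ = 61°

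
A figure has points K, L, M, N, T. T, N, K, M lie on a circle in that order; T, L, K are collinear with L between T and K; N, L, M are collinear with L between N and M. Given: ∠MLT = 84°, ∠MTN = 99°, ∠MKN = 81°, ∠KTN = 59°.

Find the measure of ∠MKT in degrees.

1. ∠KLM = 96°  [linear pair at L on TK]
2. ∠KMN = 59°  [same arc NK]
3. ∠MKT = 25°  [△KLM]

∠MKT = 25°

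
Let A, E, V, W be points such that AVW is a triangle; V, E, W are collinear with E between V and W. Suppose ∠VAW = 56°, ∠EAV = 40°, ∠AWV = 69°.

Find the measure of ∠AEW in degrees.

∠AEW = 95°

1. ∠AVW = 55°  [△AVW]
2. ∠AVE = 55°  [E on ray VW]
3. ∠AEV = 85°  [△AVE]
4. ∠AEW = 95°  [linear pair at E on VW]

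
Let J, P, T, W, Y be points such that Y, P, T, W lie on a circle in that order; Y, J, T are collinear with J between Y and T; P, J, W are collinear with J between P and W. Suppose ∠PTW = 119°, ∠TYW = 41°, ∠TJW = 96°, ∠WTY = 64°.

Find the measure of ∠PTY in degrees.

1. ∠PYW = 61°  [cyclic YPTW, opposite ∠Y+∠T]
2. ∠WPY = 64°  [same arc YW]
3. ∠PWY = 55°  [△YPW]
4. ∠PTY = 55°  [same arc YP]

∠PTY = 55°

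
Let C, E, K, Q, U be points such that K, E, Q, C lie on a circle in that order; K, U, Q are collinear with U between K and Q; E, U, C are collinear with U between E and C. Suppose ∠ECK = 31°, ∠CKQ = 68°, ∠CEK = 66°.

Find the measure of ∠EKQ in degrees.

1. ∠CKE = 83°  [△KEC]
2. ∠CEQ = 68°  [same arc QC]
3. ∠CQE = 97°  [cyclic KEQC, opposite ∠K+∠Q]
4. ∠ECQ = 15°  [△EQC]
5. ∠EKQ = 15°  [same arc EQ]

∠EKQ = 15°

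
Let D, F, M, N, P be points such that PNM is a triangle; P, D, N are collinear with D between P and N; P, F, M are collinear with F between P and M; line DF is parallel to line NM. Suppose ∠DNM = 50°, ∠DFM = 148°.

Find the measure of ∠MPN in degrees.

1. ∠MNP = 50°  [D on ray NP]
2. ∠DFP = 32°  [linear pair at F on PM]
3. ∠FDP = 50°  [DF∥NM, corresponding at D]
4. ∠DPF = 98°  [△PDF]
5. ∠MPN = 98°  [D on PN, F on PM]

∠MPN = 98°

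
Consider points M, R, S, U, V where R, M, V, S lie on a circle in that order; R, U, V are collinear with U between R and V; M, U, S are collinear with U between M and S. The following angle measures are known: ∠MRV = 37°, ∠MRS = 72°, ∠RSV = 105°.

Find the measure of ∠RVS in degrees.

∠RVS = 40°

1. ∠MSV = 37°  [same arc MV]
2. ∠MVS = 108°  [cyclic RMVS, opposite ∠R+∠V]
3. ∠SMV = 35°  [△MVS]
4. ∠SRV = 35°  [same arc VS]
5. ∠RVS = 40°  [△RVS]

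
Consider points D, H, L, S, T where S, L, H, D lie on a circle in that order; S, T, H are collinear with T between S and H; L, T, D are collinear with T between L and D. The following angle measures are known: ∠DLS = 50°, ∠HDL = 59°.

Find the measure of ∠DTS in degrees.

∠DTS = 109°

1. ∠DHS = 50°  [same arc SD]
2. ∠DTH = 71°  [△HTD]
3. ∠DTS = 109°  [linear pair at T on SH]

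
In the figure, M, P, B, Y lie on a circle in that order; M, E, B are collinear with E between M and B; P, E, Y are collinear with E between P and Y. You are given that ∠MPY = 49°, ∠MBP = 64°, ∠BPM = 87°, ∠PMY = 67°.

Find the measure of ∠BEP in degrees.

∠BEP = 78°

1. ∠MBY = 49°  [same arc MY]
2. ∠MYP = 64°  [△MPY]
3. ∠BYM = 93°  [cyclic MPBY, opposite ∠P+∠Y]
4. ∠BMY = 38°  [△MBY]
5. ∠MEY = 78°  [△MEY]
6. ∠BEP = 78°  [vertical angles at E]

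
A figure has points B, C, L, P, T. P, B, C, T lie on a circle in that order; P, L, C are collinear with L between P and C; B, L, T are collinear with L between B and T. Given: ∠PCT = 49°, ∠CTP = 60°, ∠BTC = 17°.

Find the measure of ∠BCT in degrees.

1. ∠CPT = 71°  [△PCT]
2. ∠CBT = 71°  [same arc CT]
3. ∠BCT = 92°  [△BCT]

∠BCT = 92°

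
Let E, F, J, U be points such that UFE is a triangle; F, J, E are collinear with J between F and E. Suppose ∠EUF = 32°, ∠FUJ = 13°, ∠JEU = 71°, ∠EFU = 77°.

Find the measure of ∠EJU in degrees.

∠EJU = 90°

1. ∠JFU = 77°  [J on ray FE]
2. ∠FJU = 90°  [△UFJ]
3. ∠EJU = 90°  [linear pair at J on FE]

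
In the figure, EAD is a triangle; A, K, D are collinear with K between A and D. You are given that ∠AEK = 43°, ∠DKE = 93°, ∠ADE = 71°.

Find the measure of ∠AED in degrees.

1. ∠AKE = 87°  [linear pair at K on AD]
2. ∠EAK = 50°  [△EAK]
3. ∠DAE = 50°  [K on ray AD]
4. ∠AED = 59°  [△EAD]

∠AED = 59°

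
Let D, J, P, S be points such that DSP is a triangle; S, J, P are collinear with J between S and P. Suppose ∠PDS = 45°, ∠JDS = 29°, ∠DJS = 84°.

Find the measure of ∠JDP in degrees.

∠JDP = 16°

1. ∠DSJ = 67°  [△DSJ]
2. ∠DJP = 96°  [linear pair at J on SP]
3. ∠DSP = 67°  [J on ray SP]
4. ∠DPS = 68°  [△DSP]
5. ∠DPJ = 68°  [J on ray PS]
6. ∠JDP = 16°  [△DJP]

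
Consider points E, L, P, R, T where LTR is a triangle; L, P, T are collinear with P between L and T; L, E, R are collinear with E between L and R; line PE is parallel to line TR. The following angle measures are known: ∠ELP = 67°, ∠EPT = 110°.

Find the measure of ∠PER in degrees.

∠PER = 137°

1. ∠EPL = 70°  [linear pair at P on LT]
2. ∠LEP = 43°  [△LPE]
3. ∠PER = 137°  [linear pair at E on LR]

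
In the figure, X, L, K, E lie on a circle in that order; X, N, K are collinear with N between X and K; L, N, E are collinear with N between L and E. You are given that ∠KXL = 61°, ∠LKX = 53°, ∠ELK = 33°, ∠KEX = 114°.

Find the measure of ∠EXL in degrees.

1. ∠KEL = 61°  [same arc LK]
2. ∠EKL = 86°  [△LKE]
3. ∠EXL = 94°  [cyclic XLKE, opposite ∠X+∠K]

∠EXL = 94°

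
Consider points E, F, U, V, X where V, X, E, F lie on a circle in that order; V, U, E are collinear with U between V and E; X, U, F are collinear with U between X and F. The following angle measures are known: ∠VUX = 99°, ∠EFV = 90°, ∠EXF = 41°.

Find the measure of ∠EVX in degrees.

∠EVX = 32°

1. ∠EUX = 81°  [linear pair at U on VE]
2. ∠EXV = 90°  [cyclic VXEF, opposite ∠X+∠F]
3. ∠VEX = 58°  [△XUE]
4. ∠EVX = 32°  [△VXE]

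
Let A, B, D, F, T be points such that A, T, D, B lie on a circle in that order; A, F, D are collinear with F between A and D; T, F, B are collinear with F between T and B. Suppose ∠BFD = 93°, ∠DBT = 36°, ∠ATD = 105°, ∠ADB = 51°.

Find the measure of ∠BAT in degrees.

1. ∠AFB = 87°  [linear pair at F on AD]
2. ∠ABD = 75°  [cyclic ATDB, opposite ∠T+∠B]
3. ∠ATB = 51°  [same arc AB]
4. ∠BAD = 54°  [△ADB]
5. ∠ABT = 39°  [△AFB]
6. ∠BAT = 90°  [△ATB]

∠BAT = 90°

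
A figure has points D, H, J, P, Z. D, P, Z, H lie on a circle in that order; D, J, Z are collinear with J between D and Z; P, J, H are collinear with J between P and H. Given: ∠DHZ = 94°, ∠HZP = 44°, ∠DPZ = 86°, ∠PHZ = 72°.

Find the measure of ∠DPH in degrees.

∠DPH = 22°

1. ∠HPZ = 64°  [△PZH]
2. ∠HDZ = 64°  [same arc ZH]
3. ∠DZH = 22°  [△DZH]
4. ∠DPH = 22°  [same arc DH]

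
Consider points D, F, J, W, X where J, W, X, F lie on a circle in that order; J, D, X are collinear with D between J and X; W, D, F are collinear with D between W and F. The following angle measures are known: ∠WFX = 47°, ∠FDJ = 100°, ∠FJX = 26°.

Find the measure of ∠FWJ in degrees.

∠FWJ = 53°

1. ∠WJX = 47°  [same arc WX]
2. ∠WDX = 100°  [vertical angles at D]
3. ∠JDW = 80°  [linear pair at D on JX]
4. ∠FWJ = 53°  [△JDW]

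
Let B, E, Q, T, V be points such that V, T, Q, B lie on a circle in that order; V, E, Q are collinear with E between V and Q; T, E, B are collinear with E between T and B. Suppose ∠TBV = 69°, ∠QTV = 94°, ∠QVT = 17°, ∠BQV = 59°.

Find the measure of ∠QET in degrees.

∠QET = 76°

1. ∠BTV = 59°  [same arc VB]
2. ∠TEV = 104°  [△VET]
3. ∠QET = 76°  [linear pair at E on VQ]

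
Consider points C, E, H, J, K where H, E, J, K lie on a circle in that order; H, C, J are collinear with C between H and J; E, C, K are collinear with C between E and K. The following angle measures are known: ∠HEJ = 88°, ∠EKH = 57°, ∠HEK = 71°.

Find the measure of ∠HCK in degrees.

1. ∠HKJ = 92°  [cyclic HEJK, opposite ∠E+∠K]
2. ∠HJK = 71°  [same arc HK]
3. ∠JHK = 17°  [△HJK]
4. ∠HCK = 106°  [△HCK]

∠HCK = 106°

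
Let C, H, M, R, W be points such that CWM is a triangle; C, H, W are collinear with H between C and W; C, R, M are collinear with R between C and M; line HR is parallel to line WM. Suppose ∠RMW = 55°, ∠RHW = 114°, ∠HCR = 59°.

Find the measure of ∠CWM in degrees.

1. ∠CMW = 55°  [R on ray MC]
2. ∠MCW = 59°  [H on CW, R on CM]
3. ∠CWM = 66°  [△CWM]

∠CWM = 66°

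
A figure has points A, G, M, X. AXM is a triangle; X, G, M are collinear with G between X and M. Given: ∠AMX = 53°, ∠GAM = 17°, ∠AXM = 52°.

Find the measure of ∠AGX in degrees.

1. ∠AMG = 53°  [G on ray MX]
2. ∠AGM = 110°  [△AGM]
3. ∠AGX = 70°  [linear pair at G on XM]

∠AGX = 70°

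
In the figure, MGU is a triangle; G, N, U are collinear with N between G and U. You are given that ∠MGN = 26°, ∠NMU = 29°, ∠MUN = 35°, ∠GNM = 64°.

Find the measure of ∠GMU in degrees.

∠GMU = 119°

1. ∠MGU = 26°  [N on ray GU]
2. ∠GUM = 35°  [N on ray UG]
3. ∠GMU = 119°  [△MGU]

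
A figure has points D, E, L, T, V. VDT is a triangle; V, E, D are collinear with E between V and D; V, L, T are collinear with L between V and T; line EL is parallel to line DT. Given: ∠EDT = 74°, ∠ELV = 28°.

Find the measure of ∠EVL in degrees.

∠EVL = 78°

1. ∠TDV = 74°  [E on ray DV]
2. ∠DTV = 28°  [EL∥DT, corresponding at L]
3. ∠DVT = 78°  [△VDT]
4. ∠EVL = 78°  [E on VD, L on VT]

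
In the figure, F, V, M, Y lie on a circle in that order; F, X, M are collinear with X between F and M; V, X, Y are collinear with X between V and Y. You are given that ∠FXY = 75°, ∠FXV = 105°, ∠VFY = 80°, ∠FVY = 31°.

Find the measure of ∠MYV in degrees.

1. ∠MXY = 105°  [linear pair at X on FM]
2. ∠FMY = 31°  [same arc FY]
3. ∠MYV = 44°  [△MXY]

∠MYV = 44°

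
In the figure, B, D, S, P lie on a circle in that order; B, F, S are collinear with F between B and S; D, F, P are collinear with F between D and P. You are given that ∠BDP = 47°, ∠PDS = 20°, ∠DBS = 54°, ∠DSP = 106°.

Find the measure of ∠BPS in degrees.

1. ∠BSP = 47°  [same arc BP]
2. ∠PBS = 20°  [same arc SP]
3. ∠BPS = 113°  [△BSP]

∠BPS = 113°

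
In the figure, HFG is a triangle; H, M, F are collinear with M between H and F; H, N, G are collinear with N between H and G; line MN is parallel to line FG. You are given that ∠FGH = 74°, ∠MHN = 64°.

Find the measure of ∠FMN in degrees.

1. ∠HNM = 74°  [MN∥FG, corresponding at N]
2. ∠HMN = 42°  [△HMN]
3. ∠FMN = 138°  [linear pair at M on HF]

∠FMN = 138°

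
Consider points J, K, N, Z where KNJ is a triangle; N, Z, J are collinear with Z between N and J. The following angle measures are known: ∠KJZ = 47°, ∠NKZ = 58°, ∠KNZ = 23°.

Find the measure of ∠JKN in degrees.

∠JKN = 110°

1. ∠KJN = 47°  [Z on ray JN]
2. ∠JNK = 23°  [Z on ray NJ]
3. ∠JKN = 110°  [△KNJ]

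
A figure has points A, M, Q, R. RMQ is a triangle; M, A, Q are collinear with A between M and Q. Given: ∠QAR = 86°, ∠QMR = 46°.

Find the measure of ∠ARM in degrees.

1. ∠MAR = 94°  [linear pair at A on MQ]
2. ∠AMR = 46°  [A on ray MQ]
3. ∠ARM = 40°  [△RMA]

∠ARM = 40°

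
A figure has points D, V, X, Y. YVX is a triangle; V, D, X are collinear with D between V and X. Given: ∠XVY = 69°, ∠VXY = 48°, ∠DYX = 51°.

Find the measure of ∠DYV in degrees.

1. ∠DVY = 69°  [D on ray VX]
2. ∠DXY = 48°  [D on ray XV]
3. ∠XDY = 81°  [△YDX]
4. ∠VDY = 99°  [linear pair at D on VX]
5. ∠DYV = 12°  [△YVD]

∠DYV = 12°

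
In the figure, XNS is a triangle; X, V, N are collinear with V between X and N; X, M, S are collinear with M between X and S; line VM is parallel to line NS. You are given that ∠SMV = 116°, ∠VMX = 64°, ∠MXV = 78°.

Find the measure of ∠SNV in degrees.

1. ∠MVX = 38°  [△XVM]
2. ∠MVN = 142°  [linear pair at V on XN]
3. ∠SNV = 38°  [VM∥NS, co-interior at N–V]

∠SNV = 38°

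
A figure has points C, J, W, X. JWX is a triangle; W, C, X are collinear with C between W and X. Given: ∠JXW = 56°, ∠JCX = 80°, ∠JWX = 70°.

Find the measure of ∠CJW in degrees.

∠CJW = 10°

1. ∠JCW = 100°  [linear pair at C on WX]
2. ∠CWJ = 70°  [C on ray WX]
3. ∠CJW = 10°  [△JWC]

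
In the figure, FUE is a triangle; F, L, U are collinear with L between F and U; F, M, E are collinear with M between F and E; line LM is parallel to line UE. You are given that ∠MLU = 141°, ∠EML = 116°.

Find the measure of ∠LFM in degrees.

1. ∠FLM = 39°  [linear pair at L on FU]
2. ∠FML = 64°  [linear pair at M on FE]
3. ∠LFM = 77°  [△FLM]

∠LFM = 77°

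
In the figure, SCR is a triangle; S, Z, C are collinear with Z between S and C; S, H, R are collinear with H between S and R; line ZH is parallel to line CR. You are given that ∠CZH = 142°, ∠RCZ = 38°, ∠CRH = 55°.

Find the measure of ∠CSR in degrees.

∠CSR = 87°

1. ∠RCS = 38°  [Z on ray CS]
2. ∠CRS = 55°  [H on ray RS]
3. ∠CSR = 87°  [△SCR]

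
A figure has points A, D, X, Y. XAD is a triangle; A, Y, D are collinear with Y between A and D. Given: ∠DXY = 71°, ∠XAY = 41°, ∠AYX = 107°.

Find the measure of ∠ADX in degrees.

∠ADX = 36°

1. ∠DYX = 73°  [linear pair at Y on AD]
2. ∠XDY = 36°  [△XYD]
3. ∠ADX = 36°  [Y on ray DA]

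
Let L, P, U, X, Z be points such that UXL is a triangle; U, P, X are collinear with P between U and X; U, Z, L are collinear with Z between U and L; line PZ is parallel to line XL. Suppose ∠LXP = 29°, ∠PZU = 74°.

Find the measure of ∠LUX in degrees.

∠LUX = 77°

1. ∠LXU = 29°  [P on ray XU]
2. ∠ULX = 74°  [PZ∥XL, corresponding at Z]
3. ∠LUX = 77°  [△UXL]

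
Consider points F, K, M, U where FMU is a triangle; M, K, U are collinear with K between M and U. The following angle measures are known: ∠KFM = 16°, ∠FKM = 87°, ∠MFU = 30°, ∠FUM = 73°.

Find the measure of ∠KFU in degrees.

∠KFU = 14°

1. ∠FKU = 93°  [linear pair at K on MU]
2. ∠FUK = 73°  [K on ray UM]
3. ∠KFU = 14°  [△FKU]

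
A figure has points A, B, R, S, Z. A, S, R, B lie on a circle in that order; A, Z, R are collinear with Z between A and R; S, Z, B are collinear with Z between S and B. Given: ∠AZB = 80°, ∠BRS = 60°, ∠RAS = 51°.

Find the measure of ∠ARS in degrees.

∠ARS = 31°

1. ∠RZS = 80°  [vertical angles at Z]
2. ∠RBS = 51°  [same arc SR]
3. ∠BSR = 69°  [△SRB]
4. ∠ARS = 31°  [△SZR]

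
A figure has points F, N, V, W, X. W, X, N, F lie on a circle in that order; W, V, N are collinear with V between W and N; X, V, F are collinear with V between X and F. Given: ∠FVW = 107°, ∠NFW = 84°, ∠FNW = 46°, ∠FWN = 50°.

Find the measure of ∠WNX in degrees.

1. ∠NVX = 107°  [vertical angles at V]
2. ∠FXN = 50°  [same arc NF]
3. ∠WNX = 23°  [△XVN]

∠WNX = 23°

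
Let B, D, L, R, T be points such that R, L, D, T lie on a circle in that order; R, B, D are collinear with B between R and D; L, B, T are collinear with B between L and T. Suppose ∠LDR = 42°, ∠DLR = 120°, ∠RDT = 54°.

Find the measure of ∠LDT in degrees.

1. ∠LTR = 42°  [same arc RL]
2. ∠RLT = 54°  [same arc RT]
3. ∠LRT = 84°  [△RLT]
4. ∠LDT = 96°  [cyclic RLDT, opposite ∠R+∠D]

∠LDT = 96°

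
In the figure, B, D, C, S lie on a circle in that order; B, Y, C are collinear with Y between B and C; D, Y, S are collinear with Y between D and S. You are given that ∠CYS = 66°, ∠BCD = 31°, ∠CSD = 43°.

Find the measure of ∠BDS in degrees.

∠BDS = 71°

1. ∠BYD = 66°  [vertical angles at Y]
2. ∠CBD = 43°  [same arc DC]
3. ∠BDS = 71°  [△BYD]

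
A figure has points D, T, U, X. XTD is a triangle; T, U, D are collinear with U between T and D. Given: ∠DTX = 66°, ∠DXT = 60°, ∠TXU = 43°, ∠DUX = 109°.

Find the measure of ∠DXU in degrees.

∠DXU = 17°

1. ∠TDX = 54°  [△XTD]
2. ∠UDX = 54°  [U on ray DT]
3. ∠DXU = 17°  [△XUD]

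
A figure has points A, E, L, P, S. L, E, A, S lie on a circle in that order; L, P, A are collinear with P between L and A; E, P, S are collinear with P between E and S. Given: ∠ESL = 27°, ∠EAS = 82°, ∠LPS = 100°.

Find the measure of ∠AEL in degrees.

1. ∠EAL = 27°  [same arc LE]
2. ∠ELS = 98°  [cyclic LEAS, opposite ∠L+∠A]
3. ∠APE = 100°  [vertical angles at P]
4. ∠LES = 55°  [△LES]
5. ∠EPL = 80°  [linear pair at P on LA]
6. ∠ALE = 45°  [△LPE]
7. ∠AEL = 108°  [△LEA]

∠AEL = 108°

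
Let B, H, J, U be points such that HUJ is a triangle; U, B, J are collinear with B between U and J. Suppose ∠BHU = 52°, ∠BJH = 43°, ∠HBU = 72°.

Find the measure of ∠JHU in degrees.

1. ∠BUH = 56°  [△HUB]
2. ∠HJU = 43°  [B on ray JU]
3. ∠HUJ = 56°  [B on ray UJ]
4. ∠JHU = 81°  [△HUJ]

∠JHU = 81°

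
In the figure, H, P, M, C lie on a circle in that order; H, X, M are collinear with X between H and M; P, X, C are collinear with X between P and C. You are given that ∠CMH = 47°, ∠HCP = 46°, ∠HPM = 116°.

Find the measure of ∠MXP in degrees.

∠MXP = 65°

1. ∠CPH = 47°  [same arc HC]
2. ∠HMP = 46°  [same arc HP]
3. ∠MHP = 18°  [△HPM]
4. ∠HXP = 115°  [△HXP]
5. ∠MXP = 65°  [linear pair at X on HM]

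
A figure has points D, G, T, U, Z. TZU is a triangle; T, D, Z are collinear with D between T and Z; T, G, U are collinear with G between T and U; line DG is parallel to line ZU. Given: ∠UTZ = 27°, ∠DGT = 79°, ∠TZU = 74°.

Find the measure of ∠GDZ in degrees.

∠GDZ = 106°

1. ∠DTG = 27°  [D on TZ, G on TU]
2. ∠GDT = 74°  [△TDG]
3. ∠GDZ = 106°  [linear pair at D on TZ]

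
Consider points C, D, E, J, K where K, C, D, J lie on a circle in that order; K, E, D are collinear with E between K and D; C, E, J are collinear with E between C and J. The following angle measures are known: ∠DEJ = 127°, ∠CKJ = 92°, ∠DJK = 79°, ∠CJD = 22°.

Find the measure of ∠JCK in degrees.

∠JCK = 31°

1. ∠CEK = 127°  [vertical angles at E]
2. ∠CKD = 22°  [same arc CD]
3. ∠JCK = 31°  [△KEC]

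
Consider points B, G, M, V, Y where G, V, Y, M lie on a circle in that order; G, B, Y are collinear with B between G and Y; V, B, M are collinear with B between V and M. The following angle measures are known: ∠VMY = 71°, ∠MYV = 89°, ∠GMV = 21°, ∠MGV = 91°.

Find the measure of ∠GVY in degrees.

∠GVY = 88°

1. ∠VGY = 71°  [same arc VY]
2. ∠GYV = 21°  [same arc GV]
3. ∠GVY = 88°  [△GVY]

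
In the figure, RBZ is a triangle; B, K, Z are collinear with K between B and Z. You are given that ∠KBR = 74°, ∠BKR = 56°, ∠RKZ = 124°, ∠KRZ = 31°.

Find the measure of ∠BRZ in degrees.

∠BRZ = 81°

1. ∠RBZ = 74°  [K on ray BZ]
2. ∠KZR = 25°  [△RKZ]
3. ∠BZR = 25°  [K on ray ZB]
4. ∠BRZ = 81°  [△RBZ]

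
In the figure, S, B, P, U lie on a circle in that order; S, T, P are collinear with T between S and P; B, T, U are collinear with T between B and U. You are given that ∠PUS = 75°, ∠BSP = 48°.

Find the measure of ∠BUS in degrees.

1. ∠PBS = 105°  [cyclic SBPU, opposite ∠B+∠U]
2. ∠BPS = 27°  [△SBP]
3. ∠BUS = 27°  [same arc SB]

∠BUS = 27°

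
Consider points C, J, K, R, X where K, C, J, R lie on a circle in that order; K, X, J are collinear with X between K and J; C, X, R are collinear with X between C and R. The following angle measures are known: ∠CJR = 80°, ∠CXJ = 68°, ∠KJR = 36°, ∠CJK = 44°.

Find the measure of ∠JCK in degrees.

∠JCK = 104°

1. ∠CXK = 112°  [linear pair at X on KJ]
2. ∠KCR = 36°  [same arc KR]
3. ∠CKJ = 32°  [△KXC]
4. ∠JCK = 104°  [△KCJ]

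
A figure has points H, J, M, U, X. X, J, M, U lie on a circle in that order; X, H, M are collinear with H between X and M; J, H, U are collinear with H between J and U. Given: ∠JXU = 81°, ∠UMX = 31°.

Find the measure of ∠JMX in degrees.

∠JMX = 68°

1. ∠UJX = 31°  [same arc XU]
2. ∠JUX = 68°  [△XJU]
3. ∠JMX = 68°  [same arc XJ]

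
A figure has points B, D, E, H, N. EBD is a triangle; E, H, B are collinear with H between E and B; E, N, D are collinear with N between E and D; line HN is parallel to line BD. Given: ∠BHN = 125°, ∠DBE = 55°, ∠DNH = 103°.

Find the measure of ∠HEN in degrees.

1. ∠EHN = 55°  [linear pair at H on EB]
2. ∠ENH = 77°  [linear pair at N on ED]
3. ∠HEN = 48°  [△EHN]

∠HEN = 48°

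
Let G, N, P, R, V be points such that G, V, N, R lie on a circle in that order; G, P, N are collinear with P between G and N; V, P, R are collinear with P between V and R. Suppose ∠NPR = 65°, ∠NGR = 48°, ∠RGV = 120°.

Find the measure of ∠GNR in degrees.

∠GNR = 43°

1. ∠GPR = 115°  [linear pair at P on GN]
2. ∠GRV = 17°  [△GPR]
3. ∠GVR = 43°  [△GVR]
4. ∠GNR = 43°  [same arc GR]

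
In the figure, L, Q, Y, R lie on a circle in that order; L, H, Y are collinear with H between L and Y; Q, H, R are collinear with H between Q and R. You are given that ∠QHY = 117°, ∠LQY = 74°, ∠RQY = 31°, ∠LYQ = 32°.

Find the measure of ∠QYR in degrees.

1. ∠QLY = 74°  [△LQY]
2. ∠QRY = 74°  [same arc QY]
3. ∠QYR = 75°  [△QYR]

∠QYR = 75°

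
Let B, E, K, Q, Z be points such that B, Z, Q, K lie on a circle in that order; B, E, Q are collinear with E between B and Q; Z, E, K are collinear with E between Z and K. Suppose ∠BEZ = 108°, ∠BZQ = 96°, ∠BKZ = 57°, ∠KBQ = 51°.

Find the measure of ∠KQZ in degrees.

∠KQZ = 102°

1. ∠KEQ = 108°  [vertical angles at E]
2. ∠BKQ = 84°  [cyclic BZQK, opposite ∠Z+∠K]
3. ∠KZQ = 51°  [same arc QK]
4. ∠BQK = 45°  [△BQK]
5. ∠QKZ = 27°  [△QEK]
6. ∠KQZ = 102°  [△ZQK]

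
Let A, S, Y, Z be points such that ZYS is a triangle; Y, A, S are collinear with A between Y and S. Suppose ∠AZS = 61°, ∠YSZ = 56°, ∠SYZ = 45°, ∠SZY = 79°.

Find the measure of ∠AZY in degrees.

∠AZY = 18°

1. ∠ASZ = 56°  [A on ray SY]
2. ∠AYZ = 45°  [A on ray YS]
3. ∠SAZ = 63°  [△ZAS]
4. ∠YAZ = 117°  [linear pair at A on YS]
5. ∠AZY = 18°  [△ZYA]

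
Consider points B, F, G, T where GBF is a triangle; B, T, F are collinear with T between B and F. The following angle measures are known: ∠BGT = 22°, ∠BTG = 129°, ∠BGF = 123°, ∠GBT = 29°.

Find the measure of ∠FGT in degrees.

1. ∠FTG = 51°  [linear pair at T on BF]
2. ∠FBG = 29°  [T on ray BF]
3. ∠BFG = 28°  [△GBF]
4. ∠GFT = 28°  [T on ray FB]
5. ∠FGT = 101°  [△GTF]

∠FGT = 101°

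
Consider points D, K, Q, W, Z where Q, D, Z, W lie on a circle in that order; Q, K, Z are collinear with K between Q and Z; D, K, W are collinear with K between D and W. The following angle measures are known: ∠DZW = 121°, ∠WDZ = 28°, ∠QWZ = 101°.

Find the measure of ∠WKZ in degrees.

∠WKZ = 98°

1. ∠DWZ = 31°  [△DZW]
2. ∠WQZ = 28°  [same arc ZW]
3. ∠QZW = 51°  [△QZW]
4. ∠WKZ = 98°  [△ZKW]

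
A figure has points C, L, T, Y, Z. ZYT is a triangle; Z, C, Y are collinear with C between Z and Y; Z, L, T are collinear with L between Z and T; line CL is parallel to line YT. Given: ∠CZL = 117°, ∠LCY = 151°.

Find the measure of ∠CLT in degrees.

1. ∠LCZ = 29°  [linear pair at C on ZY]
2. ∠CLZ = 34°  [△ZCL]
3. ∠CLT = 146°  [linear pair at L on ZT]

∠CLT = 146°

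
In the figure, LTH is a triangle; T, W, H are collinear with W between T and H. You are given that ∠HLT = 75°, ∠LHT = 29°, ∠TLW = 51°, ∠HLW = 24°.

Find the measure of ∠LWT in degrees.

∠LWT = 53°

1. ∠LHW = 29°  [W on ray HT]
2. ∠HWL = 127°  [△LWH]
3. ∠LWT = 53°  [linear pair at W on TH]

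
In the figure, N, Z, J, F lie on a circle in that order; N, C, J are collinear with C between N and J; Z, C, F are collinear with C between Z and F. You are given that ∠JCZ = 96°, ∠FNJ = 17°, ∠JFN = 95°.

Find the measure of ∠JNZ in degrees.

1. ∠FZJ = 17°  [same arc JF]
2. ∠JZN = 85°  [cyclic NZJF, opposite ∠Z+∠F]
3. ∠NJZ = 67°  [△ZCJ]
4. ∠JNZ = 28°  [△NZJ]

∠JNZ = 28°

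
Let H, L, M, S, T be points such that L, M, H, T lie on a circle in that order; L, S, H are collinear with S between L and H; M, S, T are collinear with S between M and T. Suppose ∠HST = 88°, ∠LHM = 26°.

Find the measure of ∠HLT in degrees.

1. ∠LST = 92°  [linear pair at S on LH]
2. ∠LTM = 26°  [same arc LM]
3. ∠HLT = 62°  [△LST]

∠HLT = 62°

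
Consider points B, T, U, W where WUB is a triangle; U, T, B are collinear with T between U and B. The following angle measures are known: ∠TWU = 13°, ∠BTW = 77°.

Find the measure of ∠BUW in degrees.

1. ∠UTW = 103°  [linear pair at T on UB]
2. ∠TUW = 64°  [△WUT]
3. ∠BUW = 64°  [T on ray UB]

∠BUW = 64°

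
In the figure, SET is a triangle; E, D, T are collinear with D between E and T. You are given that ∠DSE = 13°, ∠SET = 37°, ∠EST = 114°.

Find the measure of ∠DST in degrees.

∠DST = 101°

1. ∠ETS = 29°  [△SET]
2. ∠DES = 37°  [D on ray ET]
3. ∠DTS = 29°  [D on ray TE]
4. ∠EDS = 130°  [△SED]
5. ∠SDT = 50°  [linear pair at D on ET]
6. ∠DST = 101°  [△SDT]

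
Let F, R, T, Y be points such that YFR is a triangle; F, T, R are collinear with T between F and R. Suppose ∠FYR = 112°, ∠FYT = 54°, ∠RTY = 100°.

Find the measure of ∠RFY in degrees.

1. ∠FTY = 80°  [linear pair at T on FR]
2. ∠TFY = 46°  [△YFT]
3. ∠RFY = 46°  [T on ray FR]

∠RFY = 46°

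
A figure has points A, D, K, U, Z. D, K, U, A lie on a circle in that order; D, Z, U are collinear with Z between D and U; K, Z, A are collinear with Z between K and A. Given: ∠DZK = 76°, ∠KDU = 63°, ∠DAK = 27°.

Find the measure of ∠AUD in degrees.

∠AUD = 41°

1. ∠AZU = 76°  [vertical angles at Z]
2. ∠KAU = 63°  [same arc KU]
3. ∠AUD = 41°  [△UZA]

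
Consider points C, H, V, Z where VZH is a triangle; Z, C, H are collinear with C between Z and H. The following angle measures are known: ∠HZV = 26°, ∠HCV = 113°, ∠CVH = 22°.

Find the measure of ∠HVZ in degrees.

1. ∠CHV = 45°  [△VCH]
2. ∠VHZ = 45°  [C on ray HZ]
3. ∠HVZ = 109°  [△VZH]

∠HVZ = 109°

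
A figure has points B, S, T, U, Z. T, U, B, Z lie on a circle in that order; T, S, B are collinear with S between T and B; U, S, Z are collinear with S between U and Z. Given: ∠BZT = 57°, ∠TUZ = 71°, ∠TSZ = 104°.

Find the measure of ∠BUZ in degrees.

∠BUZ = 52°

1. ∠TBZ = 71°  [same arc TZ]
2. ∠BTZ = 52°  [△TBZ]
3. ∠BUZ = 52°  [same arc BZ]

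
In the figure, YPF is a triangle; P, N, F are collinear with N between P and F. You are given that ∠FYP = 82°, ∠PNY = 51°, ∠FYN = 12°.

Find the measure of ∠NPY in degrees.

1. ∠FNY = 129°  [linear pair at N on PF]
2. ∠NFY = 39°  [△YNF]
3. ∠PFY = 39°  [N on ray FP]
4. ∠FPY = 59°  [△YPF]
5. ∠NPY = 59°  [N on ray PF]

∠NPY = 59°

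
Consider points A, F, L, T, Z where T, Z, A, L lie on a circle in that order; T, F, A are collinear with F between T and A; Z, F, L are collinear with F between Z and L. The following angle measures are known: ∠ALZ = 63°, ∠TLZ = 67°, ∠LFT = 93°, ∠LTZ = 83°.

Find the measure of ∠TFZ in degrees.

∠TFZ = 87°

1. ∠ATZ = 63°  [same arc ZA]
2. ∠LZT = 30°  [△TZL]
3. ∠TFZ = 87°  [△TFZ]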